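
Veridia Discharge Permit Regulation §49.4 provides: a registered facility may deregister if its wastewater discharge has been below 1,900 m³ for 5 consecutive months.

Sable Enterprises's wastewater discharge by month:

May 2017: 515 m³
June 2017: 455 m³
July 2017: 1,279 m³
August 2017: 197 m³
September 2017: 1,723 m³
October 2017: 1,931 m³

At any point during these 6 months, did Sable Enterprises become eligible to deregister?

Months below 1,900 m³: May 2017, June 2017, July 2017, August 2017, September 2017.
Longest run of consecutive months below the threshold: 5.
5 ≥ 5, so Sable Enterprises became eligible.

Yes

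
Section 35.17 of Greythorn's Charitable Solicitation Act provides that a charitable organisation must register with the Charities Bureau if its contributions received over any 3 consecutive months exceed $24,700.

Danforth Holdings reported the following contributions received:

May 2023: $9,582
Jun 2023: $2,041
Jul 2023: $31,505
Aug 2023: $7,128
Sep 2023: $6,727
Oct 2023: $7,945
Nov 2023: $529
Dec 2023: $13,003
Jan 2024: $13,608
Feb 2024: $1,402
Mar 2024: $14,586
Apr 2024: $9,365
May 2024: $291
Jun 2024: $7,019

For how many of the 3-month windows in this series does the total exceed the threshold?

7

May 2023–Jul 2023: $9,582 + $2,041 + $31,505 = $43,128 (over)
Jun 2023–Aug 2023: $2,041 + $31,505 + $7,128 = $40,674 (over)
Jul 2023–Sep 2023: $31,505 + $7,128 + $6,727 = $45,360 (over)
Aug 2023–Oct 2023: $7,128 + $6,727 + $7,945 = $21,800 (under)
Sep 2023–Nov 2023: $6,727 + $7,945 + $529 = $15,201 (under)
Oct 2023–Dec 2023: $7,945 + $529 + $13,003 = $21,477 (under)
Nov 2023–Jan 2024: $529 + $13,003 + $13,608 = $27,140 (over)
Dec 2023–Feb 2024: $13,003 + $13,608 + $1,402 = $28,013 (over)
Jan 2024–Mar 2024: $13,608 + $1,402 + $14,586 = $29,596 (over)
Feb 2024–Apr 2024: $1,402 + $14,586 + $9,365 = $25,353 (over)
Mar 2024–May 2024: $14,586 + $9,365 + $291 = $24,242 (under)
Apr 2024–Jun 2024: $9,365 + $291 + $7,019 = $16,675 (under)
7 windows exceed the threshold.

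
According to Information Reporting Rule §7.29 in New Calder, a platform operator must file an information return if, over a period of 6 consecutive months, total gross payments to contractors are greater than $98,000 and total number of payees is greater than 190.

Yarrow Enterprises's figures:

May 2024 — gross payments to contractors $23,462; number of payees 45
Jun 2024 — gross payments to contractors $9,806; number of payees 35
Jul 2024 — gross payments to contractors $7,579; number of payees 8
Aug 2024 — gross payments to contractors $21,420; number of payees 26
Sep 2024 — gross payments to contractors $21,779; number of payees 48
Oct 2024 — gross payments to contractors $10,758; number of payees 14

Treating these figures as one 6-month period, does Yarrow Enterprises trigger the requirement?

Total gross payments to contractors: $23,462 + $9,806 + $7,579 + $21,420 + $21,779 + $10,758 = $94,804 (≤ $98,000).
Total number of payees: 45 + 35 + 8 + 26 + 48 + 14 = 176 (≤ 190).
The test is 'and': the rule requires both, and at least one is not exceeded.

No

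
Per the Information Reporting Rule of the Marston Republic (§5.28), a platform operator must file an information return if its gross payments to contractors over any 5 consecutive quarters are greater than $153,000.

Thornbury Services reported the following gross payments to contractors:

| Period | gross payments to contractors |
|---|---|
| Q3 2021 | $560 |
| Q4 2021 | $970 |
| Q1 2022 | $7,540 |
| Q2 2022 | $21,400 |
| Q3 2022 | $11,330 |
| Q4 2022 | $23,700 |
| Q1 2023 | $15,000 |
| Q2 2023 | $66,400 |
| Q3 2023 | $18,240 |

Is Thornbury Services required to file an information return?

No

Q3 2021–Q3 2022: $560 + $970 + $7,540 + $21,400 + $11,330 = $41,800 (under)
Q4 2021–Q4 2022: $970 + $7,540 + $21,400 + $11,330 + $23,700 = $64,940 (under)
Q1 2022–Q1 2023: $7,540 + $21,400 + $11,330 + $23,700 + $15,000 = $78,970 (under)
Q2 2022–Q2 2023: $21,400 + $11,330 + $23,700 + $15,000 + $66,400 = $137,830 (under)
Q3 2022–Q3 2023: $11,330 + $23,700 + $15,000 + $66,400 + $18,240 = $134,670 (under)
No window exceeds $153,000.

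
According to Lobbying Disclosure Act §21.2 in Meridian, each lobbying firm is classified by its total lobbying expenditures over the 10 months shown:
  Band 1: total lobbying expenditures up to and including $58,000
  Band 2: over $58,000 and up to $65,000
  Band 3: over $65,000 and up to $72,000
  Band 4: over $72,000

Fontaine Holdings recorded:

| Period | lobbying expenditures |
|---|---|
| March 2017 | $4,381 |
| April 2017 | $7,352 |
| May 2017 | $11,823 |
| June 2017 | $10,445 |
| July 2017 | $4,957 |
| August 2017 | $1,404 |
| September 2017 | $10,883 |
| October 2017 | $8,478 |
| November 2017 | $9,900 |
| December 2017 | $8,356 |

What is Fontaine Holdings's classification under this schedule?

Band 4

Total lobbying expenditures: $4,381 + $7,352 + $11,823 + $10,445 + $4,957 + $1,404 + $10,883 + $8,478 + $9,900 + $8,356 = $77,979.
$77,979 > $72,000, so Band 4 applies.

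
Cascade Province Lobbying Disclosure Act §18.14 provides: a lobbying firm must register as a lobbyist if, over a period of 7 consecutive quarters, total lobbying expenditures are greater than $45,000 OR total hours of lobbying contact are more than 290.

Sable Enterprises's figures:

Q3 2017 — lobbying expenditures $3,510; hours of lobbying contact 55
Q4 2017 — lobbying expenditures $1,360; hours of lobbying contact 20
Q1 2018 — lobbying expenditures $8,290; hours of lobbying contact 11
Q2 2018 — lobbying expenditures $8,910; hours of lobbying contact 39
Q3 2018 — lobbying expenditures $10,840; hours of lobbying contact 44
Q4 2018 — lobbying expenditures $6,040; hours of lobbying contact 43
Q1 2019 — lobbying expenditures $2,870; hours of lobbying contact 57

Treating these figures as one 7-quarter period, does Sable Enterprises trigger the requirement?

Total lobbying expenditures: $3,510 + $1,360 + $8,290 + $8,910 + $10,840 + $6,040 + $2,870 = $41,820 (≤ $45,000).
Total hours of lobbying contact: 55 + 20 + 11 + 39 + 44 + 43 + 57 = 269 (≤ 290).
The test is 'or': neither threshold is exceeded.

No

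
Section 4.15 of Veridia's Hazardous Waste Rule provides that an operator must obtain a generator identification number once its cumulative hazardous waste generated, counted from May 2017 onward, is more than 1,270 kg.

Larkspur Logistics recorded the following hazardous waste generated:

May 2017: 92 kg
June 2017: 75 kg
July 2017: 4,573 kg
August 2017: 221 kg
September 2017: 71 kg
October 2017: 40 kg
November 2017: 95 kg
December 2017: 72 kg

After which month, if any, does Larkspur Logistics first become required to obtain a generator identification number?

July 2017

Through May 2017: 92 kg
Through June 2017: 167 kg
Through July 2017: 4,740 kg ← exceeds threshold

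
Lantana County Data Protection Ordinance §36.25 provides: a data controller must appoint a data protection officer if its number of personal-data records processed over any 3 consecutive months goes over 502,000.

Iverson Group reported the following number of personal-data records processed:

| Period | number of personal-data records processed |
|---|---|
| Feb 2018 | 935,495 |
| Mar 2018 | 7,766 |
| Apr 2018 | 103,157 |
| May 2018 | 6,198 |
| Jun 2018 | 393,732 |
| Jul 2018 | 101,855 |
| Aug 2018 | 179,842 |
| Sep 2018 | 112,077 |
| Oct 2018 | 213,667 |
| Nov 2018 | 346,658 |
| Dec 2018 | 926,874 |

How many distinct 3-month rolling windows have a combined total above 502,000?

6

Feb 2018–Apr 2018: 935,495 + 7,766 + 103,157 = 1,046,418 (over)
Mar 2018–May 2018: 7,766 + 103,157 + 6,198 = 117,121 (under)
Apr 2018–Jun 2018: 103,157 + 6,198 + 393,732 = 503,087 (over)
May 2018–Jul 2018: 6,198 + 393,732 + 101,855 = 501,785 (under)
Jun 2018–Aug 2018: 393,732 + 101,855 + 179,842 = 675,429 (over)
Jul 2018–Sep 2018: 101,855 + 179,842 + 112,077 = 393,774 (under)
Aug 2018–Oct 2018: 179,842 + 112,077 + 213,667 = 505,586 (over)
Sep 2018–Nov 2018: 112,077 + 213,667 + 346,658 = 672,402 (over)
Oct 2018–Dec 2018: 213,667 + 346,658 + 926,874 = 1,487,199 (over)
6 windows exceed the threshold.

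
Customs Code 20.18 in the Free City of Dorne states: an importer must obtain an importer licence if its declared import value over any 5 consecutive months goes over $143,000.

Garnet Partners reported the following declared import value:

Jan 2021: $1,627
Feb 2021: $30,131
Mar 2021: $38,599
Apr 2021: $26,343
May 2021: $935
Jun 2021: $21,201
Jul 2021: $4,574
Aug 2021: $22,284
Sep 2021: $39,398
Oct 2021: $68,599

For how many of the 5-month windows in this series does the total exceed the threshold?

1

Jan 2021–May 2021: $1,627 + $30,131 + $38,599 + $26,343 + $935 = $97,635 (under)
Feb 2021–Jun 2021: $30,131 + $38,599 + $26,343 + $935 + $21,201 = $117,209 (under)
Mar 2021–Jul 2021: $38,599 + $26,343 + $935 + $21,201 + $4,574 = $91,652 (under)
Apr 2021–Aug 2021: $26,343 + $935 + $21,201 + $4,574 + $22,284 = $75,337 (under)
May 2021–Sep 2021: $935 + $21,201 + $4,574 + $22,284 + $39,398 = $88,392 (under)
Jun 2021–Oct 2021: $21,201 + $4,574 + $22,284 + $39,398 + $68,599 = $156,056 (over)
1 window exceeds the threshold.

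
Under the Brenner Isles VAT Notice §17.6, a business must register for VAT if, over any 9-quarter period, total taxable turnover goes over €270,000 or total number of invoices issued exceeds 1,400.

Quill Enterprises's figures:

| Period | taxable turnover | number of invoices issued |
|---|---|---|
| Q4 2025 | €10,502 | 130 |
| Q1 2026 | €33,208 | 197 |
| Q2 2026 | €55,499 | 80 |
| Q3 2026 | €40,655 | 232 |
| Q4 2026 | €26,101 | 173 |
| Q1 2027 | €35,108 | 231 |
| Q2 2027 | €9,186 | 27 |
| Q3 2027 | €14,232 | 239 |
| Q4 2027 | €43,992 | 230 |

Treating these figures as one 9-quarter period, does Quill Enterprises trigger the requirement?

Total taxable turnover: €10,502 + €33,208 + €55,499 + €40,655 + €26,101 + €35,108 + €9,186 + €14,232 + €43,992 = €268,483 (≤ €270,000).
Total number of invoices issued: 130 + 197 + 80 + 232 + 173 + 231 + 27 + 239 + 230 = 1,539 (> 1,400).
The test is 'or': at least one threshold is exceeded.

Yes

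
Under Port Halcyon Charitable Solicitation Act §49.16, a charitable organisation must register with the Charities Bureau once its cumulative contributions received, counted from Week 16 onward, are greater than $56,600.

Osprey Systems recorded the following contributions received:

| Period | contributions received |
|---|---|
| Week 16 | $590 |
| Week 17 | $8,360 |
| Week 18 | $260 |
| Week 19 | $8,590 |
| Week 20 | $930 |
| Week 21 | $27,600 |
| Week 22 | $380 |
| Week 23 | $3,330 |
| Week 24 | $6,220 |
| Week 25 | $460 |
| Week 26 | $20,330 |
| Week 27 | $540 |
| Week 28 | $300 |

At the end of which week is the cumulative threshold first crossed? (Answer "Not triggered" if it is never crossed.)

Week 25

Through Week 16: $590
Through Week 17: $8,950
Through Week 18: $9,210
Through Week 19: $17,800
Through Week 20: $18,730
Through Week 21: $46,330
Through Week 22: $46,710
Through Week 23: $50,040
Through Week 24: $56,260
Through Week 25: $56,720 ← exceeds threshold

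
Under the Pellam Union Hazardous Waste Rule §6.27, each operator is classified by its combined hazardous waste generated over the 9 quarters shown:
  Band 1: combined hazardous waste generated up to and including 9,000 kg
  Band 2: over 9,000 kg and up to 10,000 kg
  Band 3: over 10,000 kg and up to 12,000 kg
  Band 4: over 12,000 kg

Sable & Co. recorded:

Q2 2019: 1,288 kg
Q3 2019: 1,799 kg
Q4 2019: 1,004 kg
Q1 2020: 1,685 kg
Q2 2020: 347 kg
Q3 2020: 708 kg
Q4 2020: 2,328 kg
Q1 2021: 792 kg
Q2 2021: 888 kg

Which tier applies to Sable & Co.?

Combined hazardous waste generated: 1,288 kg + 1,799 kg + 1,004 kg + 1,685 kg + 347 kg + 708 kg + 2,328 kg + 792 kg + 888 kg = 10,839 kg.
10,000 kg < 10,839 kg ≤ 12,000 kg, so Band 3 applies.

Band 3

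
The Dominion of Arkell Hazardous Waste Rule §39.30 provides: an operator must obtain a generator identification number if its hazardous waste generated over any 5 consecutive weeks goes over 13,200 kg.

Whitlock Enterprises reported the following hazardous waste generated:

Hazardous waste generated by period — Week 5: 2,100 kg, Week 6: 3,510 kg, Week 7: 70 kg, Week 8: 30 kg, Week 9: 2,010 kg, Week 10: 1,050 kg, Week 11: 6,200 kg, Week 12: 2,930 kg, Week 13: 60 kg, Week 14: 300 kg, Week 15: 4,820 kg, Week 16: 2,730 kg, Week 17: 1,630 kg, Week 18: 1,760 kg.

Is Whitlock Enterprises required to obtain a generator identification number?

Week 5–Week 9: 2,100 kg + 3,510 kg + 70 kg + 30 kg + 2,010 kg = 7,720 kg (under)
Week 6–Week 10: 3,510 kg + 70 kg + 30 kg + 2,010 kg + 1,050 kg = 6,670 kg (under)
Week 7–Week 11: 70 kg + 30 kg + 2,010 kg + 1,050 kg + 6,200 kg = 9,360 kg (under)
Week 8–Week 12: 30 kg + 2,010 kg + 1,050 kg + 6,200 kg + 2,930 kg = 12,220 kg (under)
Week 9–Week 13: 2,010 kg + 1,050 kg + 6,200 kg + 2,930 kg + 60 kg = 12,250 kg (under)
Week 10–Week 14: 1,050 kg + 6,200 kg + 2,930 kg + 60 kg + 300 kg = 10,540 kg (under)
Week 11–Week 15: 6,200 kg + 2,930 kg + 60 kg + 300 kg + 4,820 kg = 14,310 kg (over)
Week 12–Week 16: 2,930 kg + 60 kg + 300 kg + 4,820 kg + 2,730 kg = 10,840 kg (under)
Week 13–Week 17: 60 kg + 300 kg + 4,820 kg + 2,730 kg + 1,630 kg = 9,540 kg (under)
Week 14–Week 18: 300 kg + 4,820 kg + 2,730 kg + 1,630 kg + 1,760 kg = 11,240 kg (under)
At least one window exceeds 13,200 kg.

Yes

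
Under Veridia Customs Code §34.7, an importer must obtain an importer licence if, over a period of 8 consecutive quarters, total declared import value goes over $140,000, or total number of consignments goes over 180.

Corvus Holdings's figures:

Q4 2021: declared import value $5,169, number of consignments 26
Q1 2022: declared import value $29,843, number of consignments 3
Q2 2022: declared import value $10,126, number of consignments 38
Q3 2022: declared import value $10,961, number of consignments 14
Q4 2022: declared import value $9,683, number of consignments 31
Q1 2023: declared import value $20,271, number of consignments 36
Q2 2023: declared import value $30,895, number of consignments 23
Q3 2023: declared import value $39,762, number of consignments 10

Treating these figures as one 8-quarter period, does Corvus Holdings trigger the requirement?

Yes

Total declared import value: $5,169 + $29,843 + $10,126 + $10,961 + $9,683 + $20,271 + $30,895 + $39,762 = $156,710 (> $140,000).
Total number of consignments: 26 + 3 + 38 + 14 + 31 + 36 + 23 + 10 = 181 (> 180).
The test is 'or': at least one threshold is exceeded.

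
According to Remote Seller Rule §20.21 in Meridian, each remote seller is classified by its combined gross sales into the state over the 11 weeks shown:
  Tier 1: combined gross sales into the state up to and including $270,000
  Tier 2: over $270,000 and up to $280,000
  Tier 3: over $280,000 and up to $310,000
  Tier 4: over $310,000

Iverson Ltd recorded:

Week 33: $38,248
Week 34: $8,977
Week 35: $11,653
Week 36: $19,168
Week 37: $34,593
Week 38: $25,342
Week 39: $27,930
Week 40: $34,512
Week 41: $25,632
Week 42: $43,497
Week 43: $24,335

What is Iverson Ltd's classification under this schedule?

Combined gross sales into the state: $38,248 + $8,977 + $11,653 + $19,168 + $34,593 + $25,342 + $27,930 + $34,512 + $25,632 + $43,497 + $24,335 = $293,887.
$280,000 < $293,887 ≤ $310,000, so Tier 3 applies.

Tier 3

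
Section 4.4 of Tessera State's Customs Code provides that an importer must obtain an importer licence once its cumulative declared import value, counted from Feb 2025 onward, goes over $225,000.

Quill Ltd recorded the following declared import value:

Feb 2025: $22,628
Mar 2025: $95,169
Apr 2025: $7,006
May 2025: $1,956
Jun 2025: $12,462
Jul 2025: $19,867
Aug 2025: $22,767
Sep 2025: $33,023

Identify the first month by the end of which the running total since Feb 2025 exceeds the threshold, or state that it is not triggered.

Not triggered

Through Feb 2025: $22,628
Through Mar 2025: $117,797
Through Apr 2025: $124,803
Through May 2025: $126,759
Through Jun 2025: $139,221
Through Jul 2025: $159,088
Through Aug 2025: $181,855
Through Sep 2025: $214,878
Final cumulative total $214,878 ≤ $225,000; the threshold is never exceeded.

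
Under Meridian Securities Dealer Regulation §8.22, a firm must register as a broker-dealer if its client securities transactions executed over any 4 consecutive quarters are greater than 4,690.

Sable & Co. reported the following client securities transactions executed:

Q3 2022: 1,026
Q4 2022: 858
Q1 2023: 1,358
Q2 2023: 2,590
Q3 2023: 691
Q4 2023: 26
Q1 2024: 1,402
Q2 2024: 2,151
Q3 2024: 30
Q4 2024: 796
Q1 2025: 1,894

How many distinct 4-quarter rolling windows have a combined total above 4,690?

Q3 2022–Q2 2023: 1,026 + 858 + 1,358 + 2,590 = 5,832 (over)
Q4 2022–Q3 2023: 858 + 1,358 + 2,590 + 691 = 5,497 (over)
Q1 2023–Q4 2023: 1,358 + 2,590 + 691 + 26 = 4,665 (under)
Q2 2023–Q1 2024: 2,590 + 691 + 26 + 1,402 = 4,709 (over)
Q3 2023–Q2 2024: 691 + 26 + 1,402 + 2,151 = 4,270 (under)
Q4 2023–Q3 2024: 26 + 1,402 + 2,151 + 30 = 3,609 (under)
Q1 2024–Q4 2024: 1,402 + 2,151 + 30 + 796 = 4,379 (under)
Q2 2024–Q1 2025: 2,151 + 30 + 796 + 1,894 = 4,871 (over)
4 windows exceed the threshold.

4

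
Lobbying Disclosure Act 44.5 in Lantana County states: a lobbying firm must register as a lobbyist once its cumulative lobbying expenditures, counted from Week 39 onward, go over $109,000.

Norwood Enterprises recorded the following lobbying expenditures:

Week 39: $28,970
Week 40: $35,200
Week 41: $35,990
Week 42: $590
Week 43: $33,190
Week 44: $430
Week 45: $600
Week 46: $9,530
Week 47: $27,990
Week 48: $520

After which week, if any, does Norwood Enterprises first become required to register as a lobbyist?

Week 43

Through Week 39: $28,970
Through Week 40: $64,170
Through Week 41: $100,160
Through Week 42: $100,750
Through Week 43: $133,940 ← exceeds threshold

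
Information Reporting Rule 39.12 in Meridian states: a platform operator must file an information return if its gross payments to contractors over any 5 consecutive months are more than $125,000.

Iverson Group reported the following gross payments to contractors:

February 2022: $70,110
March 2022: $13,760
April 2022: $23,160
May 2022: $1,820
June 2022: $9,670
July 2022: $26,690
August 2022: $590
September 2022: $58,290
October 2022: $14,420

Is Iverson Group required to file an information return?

No

February 2022–June 2022: $70,110 + $13,760 + $23,160 + $1,820 + $9,670 = $118,520 (under)
March 2022–July 2022: $13,760 + $23,160 + $1,820 + $9,670 + $26,690 = $75,100 (under)
April 2022–August 2022: $23,160 + $1,820 + $9,670 + $26,690 + $590 = $61,930 (under)
May 2022–September 2022: $1,820 + $9,670 + $26,690 + $590 + $58,290 = $97,060 (under)
June 2022–October 2022: $9,670 + $26,690 + $590 + $58,290 + $14,420 = $109,660 (under)
No window exceeds $125,000.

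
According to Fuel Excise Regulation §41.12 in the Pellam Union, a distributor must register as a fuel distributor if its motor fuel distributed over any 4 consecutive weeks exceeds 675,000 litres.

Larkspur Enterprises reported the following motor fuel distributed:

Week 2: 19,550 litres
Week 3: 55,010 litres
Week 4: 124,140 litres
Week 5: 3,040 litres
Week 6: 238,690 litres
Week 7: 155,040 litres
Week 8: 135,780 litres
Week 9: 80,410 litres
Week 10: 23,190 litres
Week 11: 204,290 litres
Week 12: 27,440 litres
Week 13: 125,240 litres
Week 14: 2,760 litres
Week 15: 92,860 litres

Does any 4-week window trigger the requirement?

Week 2–Week 5: 19,550 litres + 55,010 litres + 124,140 litres + 3,040 litres = 201,740 litres (under)
Week 3–Week 6: 55,010 litres + 124,140 litres + 3,040 litres + 238,690 litres = 420,880 litres (under)
Week 4–Week 7: 124,140 litres + 3,040 litres + 238,690 litres + 155,040 litres = 520,910 litres (under)
Week 5–Week 8: 3,040 litres + 238,690 litres + 155,040 litres + 135,780 litres = 532,550 litres (under)
Week 6–Week 9: 238,690 litres + 155,040 litres + 135,780 litres + 80,410 litres = 609,920 litres (under)
Week 7–Week 10: 155,040 litres + 135,780 litres + 80,410 litres + 23,190 litres = 394,420 litres (under)
Week 8–Week 11: 135,780 litres + 80,410 litres + 23,190 litres + 204,290 litres = 443,670 litres (under)
Week 9–Week 12: 80,410 litres + 23,190 litres + 204,290 litres + 27,440 litres = 335,330 litres (under)
Week 10–Week 13: 23,190 litres + 204,290 litres + 27,440 litres + 125,240 litres = 380,160 litres (under)
Week 11–Week 14: 204,290 litres + 27,440 litres + 125,240 litres + 2,760 litres = 359,730 litres (under)
Week 12–Week 15: 27,440 litres + 125,240 litres + 2,760 litres + 92,860 litres = 248,300 litres (under)
No window exceeds 675,000 litres.

No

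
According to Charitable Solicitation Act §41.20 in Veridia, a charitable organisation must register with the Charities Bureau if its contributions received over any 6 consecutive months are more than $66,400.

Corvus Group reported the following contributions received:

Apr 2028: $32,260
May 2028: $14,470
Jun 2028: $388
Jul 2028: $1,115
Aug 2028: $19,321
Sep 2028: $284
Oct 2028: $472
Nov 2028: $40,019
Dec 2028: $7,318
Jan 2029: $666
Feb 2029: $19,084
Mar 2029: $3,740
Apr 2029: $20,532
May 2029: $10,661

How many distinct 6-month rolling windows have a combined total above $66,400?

Apr 2028–Sep 2028: $32,260 + $14,470 + $388 + $1,115 + $19,321 + $284 = $67,838 (over)
May 2028–Oct 2028: $14,470 + $388 + $1,115 + $19,321 + $284 + $472 = $36,050 (under)
Jun 2028–Nov 2028: $388 + $1,115 + $19,321 + $284 + $472 + $40,019 = $61,599 (under)
Jul 2028–Dec 2028: $1,115 + $19,321 + $284 + $472 + $40,019 + $7,318 = $68,529 (over)
Aug 2028–Jan 2029: $19,321 + $284 + $472 + $40,019 + $7,318 + $666 = $68,080 (over)
Sep 2028–Feb 2029: $284 + $472 + $40,019 + $7,318 + $666 + $19,084 = $67,843 (over)
Oct 2028–Mar 2029: $472 + $40,019 + $7,318 + $666 + $19,084 + $3,740 = $71,299 (over)
Nov 2028–Apr 2029: $40,019 + $7,318 + $666 + $19,084 + $3,740 + $20,532 = $91,359 (over)
Dec 2028–May 2029: $7,318 + $666 + $19,084 + $3,740 + $20,532 + $10,661 = $62,001 (under)
6 windows exceed the threshold.

6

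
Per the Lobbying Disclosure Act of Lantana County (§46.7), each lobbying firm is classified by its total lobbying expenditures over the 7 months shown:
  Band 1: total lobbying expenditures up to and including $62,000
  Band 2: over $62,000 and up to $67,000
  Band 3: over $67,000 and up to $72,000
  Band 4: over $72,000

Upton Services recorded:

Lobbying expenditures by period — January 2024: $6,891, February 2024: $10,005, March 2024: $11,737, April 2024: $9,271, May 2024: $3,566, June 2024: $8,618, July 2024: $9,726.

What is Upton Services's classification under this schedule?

Total lobbying expenditures: $6,891 + $10,005 + $11,737 + $9,271 + $3,566 + $8,618 + $9,726 = $59,814.
$59,814 ≤ $62,000, so Band 1 applies.

Band 1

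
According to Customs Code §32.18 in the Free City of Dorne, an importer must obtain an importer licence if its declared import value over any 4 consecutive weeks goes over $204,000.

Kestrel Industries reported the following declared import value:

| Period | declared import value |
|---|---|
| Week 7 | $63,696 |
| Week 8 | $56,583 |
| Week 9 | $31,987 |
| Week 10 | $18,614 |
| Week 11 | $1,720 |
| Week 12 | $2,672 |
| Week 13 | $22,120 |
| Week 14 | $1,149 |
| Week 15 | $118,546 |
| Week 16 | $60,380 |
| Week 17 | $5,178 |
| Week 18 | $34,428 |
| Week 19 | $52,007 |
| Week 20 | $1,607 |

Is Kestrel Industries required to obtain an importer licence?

Week 7–Week 10: $63,696 + $56,583 + $31,987 + $18,614 = $170,880 (under)
Week 8–Week 11: $56,583 + $31,987 + $18,614 + $1,720 = $108,904 (under)
Week 9–Week 12: $31,987 + $18,614 + $1,720 + $2,672 = $54,993 (under)
Week 10–Week 13: $18,614 + $1,720 + $2,672 + $22,120 = $45,126 (under)
Week 11–Week 14: $1,720 + $2,672 + $22,120 + $1,149 = $27,661 (under)
Week 12–Week 15: $2,672 + $22,120 + $1,149 + $118,546 = $144,487 (under)
Week 13–Week 16: $22,120 + $1,149 + $118,546 + $60,380 = $202,195 (under)
Week 14–Week 17: $1,149 + $118,546 + $60,380 + $5,178 = $185,253 (under)
Week 15–Week 18: $118,546 + $60,380 + $5,178 + $34,428 = $218,532 (over)
Week 16–Week 19: $60,380 + $5,178 + $34,428 + $52,007 = $151,993 (under)
Week 17–Week 20: $5,178 + $34,428 + $52,007 + $1,607 = $93,220 (under)
At least one window exceeds $204,000.

Yes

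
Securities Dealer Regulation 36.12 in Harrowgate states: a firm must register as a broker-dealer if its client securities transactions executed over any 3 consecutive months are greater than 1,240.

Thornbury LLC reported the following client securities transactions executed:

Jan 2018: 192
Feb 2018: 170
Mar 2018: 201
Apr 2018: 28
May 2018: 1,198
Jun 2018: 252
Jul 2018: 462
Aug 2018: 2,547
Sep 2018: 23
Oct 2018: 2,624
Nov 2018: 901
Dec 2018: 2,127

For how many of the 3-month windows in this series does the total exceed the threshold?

Jan 2018–Mar 2018: 192 + 170 + 201 = 563 (under)
Feb 2018–Apr 2018: 170 + 201 + 28 = 399 (under)
Mar 2018–May 2018: 201 + 28 + 1,198 = 1,427 (over)
Apr 2018–Jun 2018: 28 + 1,198 + 252 = 1,478 (over)
May 2018–Jul 2018: 1,198 + 252 + 462 = 1,912 (over)
Jun 2018–Aug 2018: 252 + 462 + 2,547 = 3,261 (over)
Jul 2018–Sep 2018: 462 + 2,547 + 23 = 3,032 (over)
Aug 2018–Oct 2018: 2,547 + 23 + 2,624 = 5,194 (over)
Sep 2018–Nov 2018: 23 + 2,624 + 901 = 3,548 (over)
Oct 2018–Dec 2018: 2,624 + 901 + 2,127 = 5,652 (over)
8 windows exceed the threshold.

8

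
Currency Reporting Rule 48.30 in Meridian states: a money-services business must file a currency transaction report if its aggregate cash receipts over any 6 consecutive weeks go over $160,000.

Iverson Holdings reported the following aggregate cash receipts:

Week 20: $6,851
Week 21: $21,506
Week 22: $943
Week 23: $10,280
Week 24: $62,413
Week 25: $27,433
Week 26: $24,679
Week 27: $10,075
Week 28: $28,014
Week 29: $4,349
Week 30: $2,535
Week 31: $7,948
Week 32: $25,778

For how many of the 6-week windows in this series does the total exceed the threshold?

Week 20–Week 25: $6,851 + $21,506 + $943 + $10,280 + $62,413 + $27,433 = $129,426 (under)
Week 21–Week 26: $21,506 + $943 + $10,280 + $62,413 + $27,433 + $24,679 = $147,254 (under)
Week 22–Week 27: $943 + $10,280 + $62,413 + $27,433 + $24,679 + $10,075 = $135,823 (under)
Week 23–Week 28: $10,280 + $62,413 + $27,433 + $24,679 + $10,075 + $28,014 = $162,894 (over)
Week 24–Week 29: $62,413 + $27,433 + $24,679 + $10,075 + $28,014 + $4,349 = $156,963 (under)
Week 25–Week 30: $27,433 + $24,679 + $10,075 + $28,014 + $4,349 + $2,535 = $97,085 (under)
Week 26–Week 31: $24,679 + $10,075 + $28,014 + $4,349 + $2,535 + $7,948 = $77,600 (under)
Week 27–Week 32: $10,075 + $28,014 + $4,349 + $2,535 + $7,948 + $25,778 = $78,699 (under)
1 window exceeds the threshold.

1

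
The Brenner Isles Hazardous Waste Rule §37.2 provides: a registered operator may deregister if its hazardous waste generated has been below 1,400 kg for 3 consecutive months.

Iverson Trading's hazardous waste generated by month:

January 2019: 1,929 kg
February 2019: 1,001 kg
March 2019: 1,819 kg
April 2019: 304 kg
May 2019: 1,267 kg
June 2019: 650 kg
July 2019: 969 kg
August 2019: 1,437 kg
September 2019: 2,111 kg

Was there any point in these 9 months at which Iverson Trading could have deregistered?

Yes

Months below 1,400 kg: February 2019, April 2019, May 2019, June 2019, July 2019.
Longest run of consecutive months below the threshold: 4.
4 ≥ 3, so Iverson Trading became eligible.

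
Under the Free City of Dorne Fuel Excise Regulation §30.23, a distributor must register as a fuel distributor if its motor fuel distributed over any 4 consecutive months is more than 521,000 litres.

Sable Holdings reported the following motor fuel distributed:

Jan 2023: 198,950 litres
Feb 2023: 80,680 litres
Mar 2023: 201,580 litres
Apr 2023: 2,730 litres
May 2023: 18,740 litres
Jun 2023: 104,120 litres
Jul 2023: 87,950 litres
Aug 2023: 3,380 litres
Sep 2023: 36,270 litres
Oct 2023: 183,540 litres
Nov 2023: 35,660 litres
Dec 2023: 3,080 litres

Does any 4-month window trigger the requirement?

No

Jan 2023–Apr 2023: 198,950 litres + 80,680 litres + 201,580 litres + 2,730 litres = 483,940 litres (under)
Feb 2023–May 2023: 80,680 litres + 201,580 litres + 2,730 litres + 18,740 litres = 303,730 litres (under)
Mar 2023–Jun 2023: 201,580 litres + 2,730 litres + 18,740 litres + 104,120 litres = 327,170 litres (under)
Apr 2023–Jul 2023: 2,730 litres + 18,740 litres + 104,120 litres + 87,950 litres = 213,540 litres (under)
May 2023–Aug 2023: 18,740 litres + 104,120 litres + 87,950 litres + 3,380 litres = 214,190 litres (under)
Jun 2023–Sep 2023: 104,120 litres + 87,950 litres + 3,380 litres + 36,270 litres = 231,720 litres (under)
Jul 2023–Oct 2023: 87,950 litres + 3,380 litres + 36,270 litres + 183,540 litres = 311,140 litres (under)
Aug 2023–Nov 2023: 3,380 litres + 36,270 litres + 183,540 litres + 35,660 litres = 258,850 litres (under)
Sep 2023–Dec 2023: 36,270 litres + 183,540 litres + 35,660 litres + 3,080 litres = 258,550 litres (under)
No window exceeds 521,000 litres.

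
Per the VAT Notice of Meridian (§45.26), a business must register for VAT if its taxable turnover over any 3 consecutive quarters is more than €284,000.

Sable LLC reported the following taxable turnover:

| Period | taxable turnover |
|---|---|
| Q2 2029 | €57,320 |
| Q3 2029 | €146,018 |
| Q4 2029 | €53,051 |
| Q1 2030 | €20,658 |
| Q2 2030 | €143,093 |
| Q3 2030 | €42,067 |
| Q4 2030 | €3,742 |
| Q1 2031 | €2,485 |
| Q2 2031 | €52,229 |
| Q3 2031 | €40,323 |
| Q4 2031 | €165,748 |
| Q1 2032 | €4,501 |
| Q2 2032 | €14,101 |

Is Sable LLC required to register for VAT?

No

Q2 2029–Q4 2029: €57,320 + €146,018 + €53,051 = €256,389 (under)
Q3 2029–Q1 2030: €146,018 + €53,051 + €20,658 = €219,727 (under)
Q4 2029–Q2 2030: €53,051 + €20,658 + €143,093 = €216,802 (under)
Q1 2030–Q3 2030: €20,658 + €143,093 + €42,067 = €205,818 (under)
Q2 2030–Q4 2030: €143,093 + €42,067 + €3,742 = €188,902 (under)
Q3 2030–Q1 2031: €42,067 + €3,742 + €2,485 = €48,294 (under)
Q4 2030–Q2 2031: €3,742 + €2,485 + €52,229 = €58,456 (under)
Q1 2031–Q3 2031: €2,485 + €52,229 + €40,323 = €95,037 (under)
Q2 2031–Q4 2031: €52,229 + €40,323 + €165,748 = €258,300 (under)
Q3 2031–Q1 2032: €40,323 + €165,748 + €4,501 = €210,572 (under)
Q4 2031–Q2 2032: €165,748 + €4,501 + €14,101 = €184,350 (under)
No window exceeds €284,000.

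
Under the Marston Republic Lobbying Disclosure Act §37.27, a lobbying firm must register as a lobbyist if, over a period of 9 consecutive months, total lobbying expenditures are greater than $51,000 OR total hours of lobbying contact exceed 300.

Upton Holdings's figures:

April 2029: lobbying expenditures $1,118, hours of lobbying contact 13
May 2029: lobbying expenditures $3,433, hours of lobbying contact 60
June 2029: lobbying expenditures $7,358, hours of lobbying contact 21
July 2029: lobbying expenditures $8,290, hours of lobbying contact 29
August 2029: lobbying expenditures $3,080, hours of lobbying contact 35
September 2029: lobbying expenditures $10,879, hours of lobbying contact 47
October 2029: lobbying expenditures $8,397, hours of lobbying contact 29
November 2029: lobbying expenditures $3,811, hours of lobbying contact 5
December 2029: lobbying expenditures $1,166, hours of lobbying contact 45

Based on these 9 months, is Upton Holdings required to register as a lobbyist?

Total lobbying expenditures: $1,118 + $3,433 + $7,358 + $8,290 + $3,080 + $10,879 + $8,397 + $3,811 + $1,166 = $47,532 (≤ $51,000).
Total hours of lobbying contact: 13 + 60 + 21 + 29 + 35 + 47 + 29 + 5 + 45 = 284 (≤ 300).
The test is 'or': neither threshold is exceeded.

No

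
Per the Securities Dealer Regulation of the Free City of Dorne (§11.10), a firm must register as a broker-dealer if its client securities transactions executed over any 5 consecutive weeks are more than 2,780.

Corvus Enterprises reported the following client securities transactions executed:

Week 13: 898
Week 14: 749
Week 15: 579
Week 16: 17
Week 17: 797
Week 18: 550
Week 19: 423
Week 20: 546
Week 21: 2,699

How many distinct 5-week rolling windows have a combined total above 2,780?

2

Week 13–Week 17: 898 + 749 + 579 + 17 + 797 = 3,040 (over)
Week 14–Week 18: 749 + 579 + 17 + 797 + 550 = 2,692 (under)
Week 15–Week 19: 579 + 17 + 797 + 550 + 423 = 2,366 (under)
Week 16–Week 20: 17 + 797 + 550 + 423 + 546 = 2,333 (under)
Week 17–Week 21: 797 + 550 + 423 + 546 + 2,699 = 5,015 (over)
2 windows exceed the threshold.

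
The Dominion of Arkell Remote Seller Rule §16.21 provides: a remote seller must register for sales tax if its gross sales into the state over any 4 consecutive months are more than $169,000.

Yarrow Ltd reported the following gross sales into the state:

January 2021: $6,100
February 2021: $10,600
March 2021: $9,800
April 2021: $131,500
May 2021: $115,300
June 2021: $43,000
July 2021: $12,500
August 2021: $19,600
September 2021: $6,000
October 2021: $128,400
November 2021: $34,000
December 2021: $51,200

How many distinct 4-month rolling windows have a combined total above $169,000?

January 2021–April 2021: $6,100 + $10,600 + $9,800 + $131,500 = $158,000 (under)
February 2021–May 2021: $10,600 + $9,800 + $131,500 + $115,300 = $267,200 (over)
March 2021–June 2021: $9,800 + $131,500 + $115,300 + $43,000 = $299,600 (over)
April 2021–July 2021: $131,500 + $115,300 + $43,000 + $12,500 = $302,300 (over)
May 2021–August 2021: $115,300 + $43,000 + $12,500 + $19,600 = $190,400 (over)
June 2021–September 2021: $43,000 + $12,500 + $19,600 + $6,000 = $81,100 (under)
July 2021–October 2021: $12,500 + $19,600 + $6,000 + $128,400 = $166,500 (under)
August 2021–November 2021: $19,600 + $6,000 + $128,400 + $34,000 = $188,000 (over)
September 2021–December 2021: $6,000 + $128,400 + $34,000 + $51,200 = $219,600 (over)
6 windows exceed the threshold.

6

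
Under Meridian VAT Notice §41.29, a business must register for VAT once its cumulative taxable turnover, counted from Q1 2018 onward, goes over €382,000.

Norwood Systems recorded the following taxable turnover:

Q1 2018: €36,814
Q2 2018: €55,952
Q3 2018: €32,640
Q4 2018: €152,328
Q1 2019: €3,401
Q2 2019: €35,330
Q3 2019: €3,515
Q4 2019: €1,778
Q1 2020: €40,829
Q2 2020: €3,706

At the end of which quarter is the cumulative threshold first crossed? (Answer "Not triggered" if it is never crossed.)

Not triggered

Through Q1 2018: €36,814
Through Q2 2018: €92,766
Through Q3 2018: €125,406
Through Q4 2018: €277,734
Through Q1 2019: €281,135
Through Q2 2019: €316,465
Through Q3 2019: €319,980
Through Q4 2019: €321,758
Through Q1 2020: €362,587
Through Q2 2020: €366,293
Final cumulative total €366,293 ≤ €382,000; the threshold is never exceeded.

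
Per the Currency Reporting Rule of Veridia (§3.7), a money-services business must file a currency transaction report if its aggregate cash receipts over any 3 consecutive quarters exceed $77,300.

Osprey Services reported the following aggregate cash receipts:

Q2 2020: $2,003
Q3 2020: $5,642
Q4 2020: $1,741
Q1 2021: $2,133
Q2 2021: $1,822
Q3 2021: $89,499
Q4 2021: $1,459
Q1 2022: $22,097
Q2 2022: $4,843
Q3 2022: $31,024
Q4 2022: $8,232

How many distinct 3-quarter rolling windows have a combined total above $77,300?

Q2 2020–Q4 2020: $2,003 + $5,642 + $1,741 = $9,386 (under)
Q3 2020–Q1 2021: $5,642 + $1,741 + $2,133 = $9,516 (under)
Q4 2020–Q2 2021: $1,741 + $2,133 + $1,822 = $5,696 (under)
Q1 2021–Q3 2021: $2,133 + $1,822 + $89,499 = $93,454 (over)
Q2 2021–Q4 2021: $1,822 + $89,499 + $1,459 = $92,780 (over)
Q3 2021–Q1 2022: $89,499 + $1,459 + $22,097 = $113,055 (over)
Q4 2021–Q2 2022: $1,459 + $22,097 + $4,843 = $28,399 (under)
Q1 2022–Q3 2022: $22,097 + $4,843 + $31,024 = $57,964 (under)
Q2 2022–Q4 2022: $4,843 + $31,024 + $8,232 = $44,099 (under)
3 windows exceed the threshold.

3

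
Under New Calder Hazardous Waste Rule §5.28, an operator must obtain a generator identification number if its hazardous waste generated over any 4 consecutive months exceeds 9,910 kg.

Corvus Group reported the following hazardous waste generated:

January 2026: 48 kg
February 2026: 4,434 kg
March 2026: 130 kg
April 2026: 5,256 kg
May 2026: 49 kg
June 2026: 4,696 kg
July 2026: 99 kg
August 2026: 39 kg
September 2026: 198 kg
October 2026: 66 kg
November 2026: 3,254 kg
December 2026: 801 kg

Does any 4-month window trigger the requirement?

January 2026–April 2026: 48 kg + 4,434 kg + 130 kg + 5,256 kg = 9,868 kg (under)
February 2026–May 2026: 4,434 kg + 130 kg + 5,256 kg + 49 kg = 9,869 kg (under)
March 2026–June 2026: 130 kg + 5,256 kg + 49 kg + 4,696 kg = 10,131 kg (over)
April 2026–July 2026: 5,256 kg + 49 kg + 4,696 kg + 99 kg = 10,100 kg (over)
May 2026–August 2026: 49 kg + 4,696 kg + 99 kg + 39 kg = 4,883 kg (under)
June 2026–September 2026: 4,696 kg + 99 kg + 39 kg + 198 kg = 5,032 kg (under)
July 2026–October 2026: 99 kg + 39 kg + 198 kg + 66 kg = 402 kg (under)
August 2026–November 2026: 39 kg + 198 kg + 66 kg + 3,254 kg = 3,557 kg (under)
September 2026–December 2026: 198 kg + 66 kg + 3,254 kg + 801 kg = 4,319 kg (under)
At least one window exceeds 9,910 kg.

Yes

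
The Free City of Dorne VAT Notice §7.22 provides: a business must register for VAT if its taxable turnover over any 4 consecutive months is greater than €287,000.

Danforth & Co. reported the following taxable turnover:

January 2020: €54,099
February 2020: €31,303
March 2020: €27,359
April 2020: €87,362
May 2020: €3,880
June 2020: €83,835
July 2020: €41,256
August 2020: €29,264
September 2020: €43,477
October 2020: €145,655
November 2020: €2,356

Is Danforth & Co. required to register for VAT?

No

January 2020–April 2020: €54,099 + €31,303 + €27,359 + €87,362 = €200,123 (under)
February 2020–May 2020: €31,303 + €27,359 + €87,362 + €3,880 = €149,904 (under)
March 2020–June 2020: €27,359 + €87,362 + €3,880 + €83,835 = €202,436 (under)
April 2020–July 2020: €87,362 + €3,880 + €83,835 + €41,256 = €216,333 (under)
May 2020–August 2020: €3,880 + €83,835 + €41,256 + €29,264 = €158,235 (under)
June 2020–September 2020: €83,835 + €41,256 + €29,264 + €43,477 = €197,832 (under)
July 2020–October 2020: €41,256 + €29,264 + €43,477 + €145,655 = €259,652 (under)
August 2020–November 2020: €29,264 + €43,477 + €145,655 + €2,356 = €220,752 (under)
No window exceeds €287,000.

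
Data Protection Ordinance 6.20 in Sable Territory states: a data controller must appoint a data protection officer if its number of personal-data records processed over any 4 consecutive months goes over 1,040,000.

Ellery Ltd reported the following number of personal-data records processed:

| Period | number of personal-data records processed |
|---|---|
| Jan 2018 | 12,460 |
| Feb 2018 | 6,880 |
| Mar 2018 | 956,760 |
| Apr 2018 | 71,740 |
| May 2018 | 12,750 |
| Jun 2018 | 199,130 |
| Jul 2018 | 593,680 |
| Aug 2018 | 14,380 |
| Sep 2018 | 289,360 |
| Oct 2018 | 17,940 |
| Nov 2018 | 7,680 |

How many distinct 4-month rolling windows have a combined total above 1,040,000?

Jan 2018–Apr 2018: 12,460 + 6,880 + 956,760 + 71,740 = 1,047,840 (over)
Feb 2018–May 2018: 6,880 + 956,760 + 71,740 + 12,750 = 1,048,130 (over)
Mar 2018–Jun 2018: 956,760 + 71,740 + 12,750 + 199,130 = 1,240,380 (over)
Apr 2018–Jul 2018: 71,740 + 12,750 + 199,130 + 593,680 = 877,300 (under)
May 2018–Aug 2018: 12,750 + 199,130 + 593,680 + 14,380 = 819,940 (under)
Jun 2018–Sep 2018: 199,130 + 593,680 + 14,380 + 289,360 = 1,096,550 (over)
Jul 2018–Oct 2018: 593,680 + 14,380 + 289,360 + 17,940 = 915,360 (under)
Aug 2018–Nov 2018: 14,380 + 289,360 + 17,940 + 7,680 = 329,360 (under)
4 windows exceed the threshold.

4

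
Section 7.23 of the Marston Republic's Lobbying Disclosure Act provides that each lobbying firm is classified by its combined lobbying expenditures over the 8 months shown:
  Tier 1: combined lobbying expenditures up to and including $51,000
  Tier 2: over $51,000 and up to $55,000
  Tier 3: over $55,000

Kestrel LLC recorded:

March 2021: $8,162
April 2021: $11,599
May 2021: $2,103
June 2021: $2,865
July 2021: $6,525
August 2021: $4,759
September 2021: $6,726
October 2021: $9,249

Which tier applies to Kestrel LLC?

Tier 2

Combined lobbying expenditures: $8,162 + $11,599 + $2,103 + $2,865 + $6,525 + $4,759 + $6,726 + $9,249 = $51,988.
$51,000 < $51,988 ≤ $55,000, so Tier 2 applies.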